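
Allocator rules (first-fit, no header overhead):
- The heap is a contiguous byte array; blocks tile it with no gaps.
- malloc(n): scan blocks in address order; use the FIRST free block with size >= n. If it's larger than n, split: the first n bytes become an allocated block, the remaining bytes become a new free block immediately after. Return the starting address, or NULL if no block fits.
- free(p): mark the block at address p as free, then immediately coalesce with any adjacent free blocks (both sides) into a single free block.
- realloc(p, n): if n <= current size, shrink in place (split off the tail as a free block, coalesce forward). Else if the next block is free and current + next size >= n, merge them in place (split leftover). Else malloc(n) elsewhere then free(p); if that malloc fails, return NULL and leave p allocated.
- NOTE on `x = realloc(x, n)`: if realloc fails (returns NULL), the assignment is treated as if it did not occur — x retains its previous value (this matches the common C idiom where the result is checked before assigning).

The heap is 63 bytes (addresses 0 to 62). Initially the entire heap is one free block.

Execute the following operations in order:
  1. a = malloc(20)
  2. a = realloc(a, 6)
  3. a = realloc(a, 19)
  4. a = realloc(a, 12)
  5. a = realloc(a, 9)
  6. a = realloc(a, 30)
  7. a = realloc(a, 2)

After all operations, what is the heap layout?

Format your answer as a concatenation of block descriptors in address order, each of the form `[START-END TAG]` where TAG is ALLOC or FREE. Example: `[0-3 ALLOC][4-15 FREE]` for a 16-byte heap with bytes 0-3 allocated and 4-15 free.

Op 1: a = malloc(20) -> a = 0; heap: [0-19 ALLOC][20-62 FREE]
Op 2: a = realloc(a, 6) -> a = 0; heap: [0-5 ALLOC][6-62 FREE]
Op 3: a = realloc(a, 19) -> a = 0; heap: [0-18 ALLOC][19-62 FREE]
Op 4: a = realloc(a, 12) -> a = 0; heap: [0-11 ALLOC][12-62 FREE]
Op 5: a = realloc(a, 9) -> a = 0; heap: [0-8 ALLOC][9-62 FREE]
Op 6: a = realloc(a, 30) -> a = 0; heap: [0-29 ALLOC][30-62 FREE]
Op 7: a = realloc(a, 2) -> a = 0; heap: [0-1 ALLOC][2-62 FREE]

Answer: [0-1 ALLOC][2-62 FREE]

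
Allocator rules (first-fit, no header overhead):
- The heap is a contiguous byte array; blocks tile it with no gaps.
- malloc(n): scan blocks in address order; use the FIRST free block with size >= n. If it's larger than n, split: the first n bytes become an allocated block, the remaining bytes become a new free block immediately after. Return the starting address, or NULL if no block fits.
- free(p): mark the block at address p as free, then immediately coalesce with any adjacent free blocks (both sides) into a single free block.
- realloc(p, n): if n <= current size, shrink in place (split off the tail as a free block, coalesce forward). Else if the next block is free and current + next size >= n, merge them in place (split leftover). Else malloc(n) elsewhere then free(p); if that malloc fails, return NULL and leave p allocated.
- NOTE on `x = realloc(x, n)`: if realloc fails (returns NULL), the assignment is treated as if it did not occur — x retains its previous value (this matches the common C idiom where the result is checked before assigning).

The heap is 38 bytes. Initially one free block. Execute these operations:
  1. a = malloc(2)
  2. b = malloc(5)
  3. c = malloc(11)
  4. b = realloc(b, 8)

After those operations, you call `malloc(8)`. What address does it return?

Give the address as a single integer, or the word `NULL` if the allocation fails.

Answer: 26

Derivation:
Op 1: a = malloc(2) -> a = 0; heap: [0-1 ALLOC][2-37 FREE]
Op 2: b = malloc(5) -> b = 2; heap: [0-1 ALLOC][2-6 ALLOC][7-37 FREE]
Op 3: c = malloc(11) -> c = 7; heap: [0-1 ALLOC][2-6 ALLOC][7-17 ALLOC][18-37 FREE]
Op 4: b = realloc(b, 8) -> b = 18; heap: [0-1 ALLOC][2-6 FREE][7-17 ALLOC][18-25 ALLOC][26-37 FREE]
malloc(8): first-fit scan over [0-1 ALLOC][2-6 FREE][7-17 ALLOC][18-25 ALLOC][26-37 FREE] -> 26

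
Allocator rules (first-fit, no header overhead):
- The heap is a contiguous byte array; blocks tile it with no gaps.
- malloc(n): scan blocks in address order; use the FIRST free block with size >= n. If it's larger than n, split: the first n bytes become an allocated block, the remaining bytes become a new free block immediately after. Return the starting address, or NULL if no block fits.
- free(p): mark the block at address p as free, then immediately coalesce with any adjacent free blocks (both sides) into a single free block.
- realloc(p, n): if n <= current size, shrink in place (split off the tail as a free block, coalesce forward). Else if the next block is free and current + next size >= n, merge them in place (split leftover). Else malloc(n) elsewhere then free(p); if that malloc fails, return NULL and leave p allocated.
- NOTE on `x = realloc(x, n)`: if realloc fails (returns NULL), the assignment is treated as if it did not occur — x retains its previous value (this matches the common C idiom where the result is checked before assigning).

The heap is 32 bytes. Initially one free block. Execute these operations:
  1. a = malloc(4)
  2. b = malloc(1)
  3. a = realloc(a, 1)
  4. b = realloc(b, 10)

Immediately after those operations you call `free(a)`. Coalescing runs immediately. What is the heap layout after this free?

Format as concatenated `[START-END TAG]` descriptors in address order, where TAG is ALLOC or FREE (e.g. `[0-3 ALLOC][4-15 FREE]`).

Op 1: a = malloc(4) -> a = 0; heap: [0-3 ALLOC][4-31 FREE]
Op 2: b = malloc(1) -> b = 4; heap: [0-3 ALLOC][4-4 ALLOC][5-31 FREE]
Op 3: a = realloc(a, 1) -> a = 0; heap: [0-0 ALLOC][1-3 FREE][4-4 ALLOC][5-31 FREE]
Op 4: b = realloc(b, 10) -> b = 4; heap: [0-0 ALLOC][1-3 FREE][4-13 ALLOC][14-31 FREE]
free(a): a = 0 -> block [0-0 ALLOC]; mark free, coalesce with adjacent free neighbors -> [0-3 FREE][4-13 ALLOC][14-31 FREE]

Answer: [0-3 FREE][4-13 ALLOC][14-31 FREE]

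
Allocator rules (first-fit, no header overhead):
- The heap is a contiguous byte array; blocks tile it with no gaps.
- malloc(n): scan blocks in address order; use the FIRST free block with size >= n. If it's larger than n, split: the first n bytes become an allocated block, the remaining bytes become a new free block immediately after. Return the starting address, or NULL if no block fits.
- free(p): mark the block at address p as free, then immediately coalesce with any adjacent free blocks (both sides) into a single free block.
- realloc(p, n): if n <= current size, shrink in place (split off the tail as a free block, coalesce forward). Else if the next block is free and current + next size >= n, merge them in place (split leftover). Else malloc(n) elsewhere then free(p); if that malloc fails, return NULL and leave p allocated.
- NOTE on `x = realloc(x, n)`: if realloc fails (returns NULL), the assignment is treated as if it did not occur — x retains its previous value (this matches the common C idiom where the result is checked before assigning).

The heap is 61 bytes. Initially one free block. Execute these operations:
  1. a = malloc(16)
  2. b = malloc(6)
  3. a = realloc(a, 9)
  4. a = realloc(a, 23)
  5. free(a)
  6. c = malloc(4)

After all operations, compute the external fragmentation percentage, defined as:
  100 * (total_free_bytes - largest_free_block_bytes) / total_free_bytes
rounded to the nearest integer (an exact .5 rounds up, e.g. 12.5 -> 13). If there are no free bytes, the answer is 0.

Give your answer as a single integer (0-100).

Answer: 24

Derivation:
Op 1: a = malloc(16) -> a = 0; heap: [0-15 ALLOC][16-60 FREE]
Op 2: b = malloc(6) -> b = 16; heap: [0-15 ALLOC][16-21 ALLOC][22-60 FREE]
Op 3: a = realloc(a, 9) -> a = 0; heap: [0-8 ALLOC][9-15 FREE][16-21 ALLOC][22-60 FREE]
Op 4: a = realloc(a, 23) -> a = 22; heap: [0-15 FREE][16-21 ALLOC][22-44 ALLOC][45-60 FREE]
Op 5: free(a) -> (freed a); heap: [0-15 FREE][16-21 ALLOC][22-60 FREE]
Op 6: c = malloc(4) -> c = 0; heap: [0-3 ALLOC][4-15 FREE][16-21 ALLOC][22-60 FREE]
Free blocks: [12 39] total_free=51 largest=39 -> 100*(51-39)/51 = 1200/51 ≈ 23.529 -> rounds to 24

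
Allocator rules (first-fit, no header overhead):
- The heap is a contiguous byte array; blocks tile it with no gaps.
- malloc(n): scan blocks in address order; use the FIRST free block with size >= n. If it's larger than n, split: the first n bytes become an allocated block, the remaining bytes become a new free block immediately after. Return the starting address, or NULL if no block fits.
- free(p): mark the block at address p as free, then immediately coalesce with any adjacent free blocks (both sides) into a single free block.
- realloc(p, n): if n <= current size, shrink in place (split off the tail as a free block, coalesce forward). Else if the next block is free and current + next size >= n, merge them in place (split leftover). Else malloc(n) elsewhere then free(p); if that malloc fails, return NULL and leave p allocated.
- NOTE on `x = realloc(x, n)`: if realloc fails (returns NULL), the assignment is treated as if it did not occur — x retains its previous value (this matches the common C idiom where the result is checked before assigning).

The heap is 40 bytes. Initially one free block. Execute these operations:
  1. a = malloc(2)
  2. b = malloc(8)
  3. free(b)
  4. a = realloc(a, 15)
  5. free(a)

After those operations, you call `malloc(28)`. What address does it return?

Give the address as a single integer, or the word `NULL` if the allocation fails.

Op 1: a = malloc(2) -> a = 0; heap: [0-1 ALLOC][2-39 FREE]
Op 2: b = malloc(8) -> b = 2; heap: [0-1 ALLOC][2-9 ALLOC][10-39 FREE]
Op 3: free(b) -> (freed b); heap: [0-1 ALLOC][2-39 FREE]
Op 4: a = realloc(a, 15) -> a = 0; heap: [0-14 ALLOC][15-39 FREE]
Op 5: free(a) -> (freed a); heap: [0-39 FREE]
malloc(28): first-fit scan over [0-39 FREE] -> 0

Answer: 0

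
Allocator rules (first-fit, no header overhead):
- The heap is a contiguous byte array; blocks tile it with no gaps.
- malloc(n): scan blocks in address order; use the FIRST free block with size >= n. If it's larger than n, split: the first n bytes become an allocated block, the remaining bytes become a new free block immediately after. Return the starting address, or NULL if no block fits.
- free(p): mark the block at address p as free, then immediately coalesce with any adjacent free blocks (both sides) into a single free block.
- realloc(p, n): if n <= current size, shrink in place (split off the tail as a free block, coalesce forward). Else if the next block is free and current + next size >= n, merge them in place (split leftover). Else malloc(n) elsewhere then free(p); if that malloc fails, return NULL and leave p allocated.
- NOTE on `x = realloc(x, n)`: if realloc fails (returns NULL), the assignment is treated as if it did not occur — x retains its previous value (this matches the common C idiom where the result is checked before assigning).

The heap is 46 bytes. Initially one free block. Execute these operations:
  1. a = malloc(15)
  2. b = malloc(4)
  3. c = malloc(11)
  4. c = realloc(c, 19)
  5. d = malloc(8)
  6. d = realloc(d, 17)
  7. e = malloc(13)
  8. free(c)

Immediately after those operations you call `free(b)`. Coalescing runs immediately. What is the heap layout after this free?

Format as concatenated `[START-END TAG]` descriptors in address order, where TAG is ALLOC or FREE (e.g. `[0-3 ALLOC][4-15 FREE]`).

Op 1: a = malloc(15) -> a = 0; heap: [0-14 ALLOC][15-45 FREE]
Op 2: b = malloc(4) -> b = 15; heap: [0-14 ALLOC][15-18 ALLOC][19-45 FREE]
Op 3: c = malloc(11) -> c = 19; heap: [0-14 ALLOC][15-18 ALLOC][19-29 ALLOC][30-45 FREE]
Op 4: c = realloc(c, 19) -> c = 19; heap: [0-14 ALLOC][15-18 ALLOC][19-37 ALLOC][38-45 FREE]
Op 5: d = malloc(8) -> d = 38; heap: [0-14 ALLOC][15-18 ALLOC][19-37 ALLOC][38-45 ALLOC]
Op 6: d = realloc(d, 17) -> NULL (d unchanged); heap: [0-14 ALLOC][15-18 ALLOC][19-37 ALLOC][38-45 ALLOC]
Op 7: e = malloc(13) -> e = NULL; heap: [0-14 ALLOC][15-18 ALLOC][19-37 ALLOC][38-45 ALLOC]
Op 8: free(c) -> (freed c); heap: [0-14 ALLOC][15-18 ALLOC][19-37 FREE][38-45 ALLOC]
free(b): b = 15 -> block [15-18 ALLOC]; mark free, coalesce with adjacent free neighbors -> [0-14 ALLOC][15-37 FREE][38-45 ALLOC]

Answer: [0-14 ALLOC][15-37 FREE][38-45 ALLOC]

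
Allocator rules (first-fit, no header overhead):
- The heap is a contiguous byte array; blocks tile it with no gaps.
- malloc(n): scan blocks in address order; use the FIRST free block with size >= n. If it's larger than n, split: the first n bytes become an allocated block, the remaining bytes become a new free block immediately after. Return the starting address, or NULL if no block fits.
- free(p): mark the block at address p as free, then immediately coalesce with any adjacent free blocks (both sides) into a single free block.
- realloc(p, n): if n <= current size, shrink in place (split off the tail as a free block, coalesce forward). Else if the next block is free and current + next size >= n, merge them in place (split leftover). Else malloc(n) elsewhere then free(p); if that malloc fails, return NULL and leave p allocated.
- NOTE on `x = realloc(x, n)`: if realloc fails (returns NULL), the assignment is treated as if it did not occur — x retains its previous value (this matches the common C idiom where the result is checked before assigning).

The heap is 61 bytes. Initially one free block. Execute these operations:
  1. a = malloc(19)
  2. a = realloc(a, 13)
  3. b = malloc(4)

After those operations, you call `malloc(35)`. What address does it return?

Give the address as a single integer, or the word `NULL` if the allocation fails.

Answer: 17

Derivation:
Op 1: a = malloc(19) -> a = 0; heap: [0-18 ALLOC][19-60 FREE]
Op 2: a = realloc(a, 13) -> a = 0; heap: [0-12 ALLOC][13-60 FREE]
Op 3: b = malloc(4) -> b = 13; heap: [0-12 ALLOC][13-16 ALLOC][17-60 FREE]
malloc(35): first-fit scan over [0-12 ALLOC][13-16 ALLOC][17-60 FREE] -> 17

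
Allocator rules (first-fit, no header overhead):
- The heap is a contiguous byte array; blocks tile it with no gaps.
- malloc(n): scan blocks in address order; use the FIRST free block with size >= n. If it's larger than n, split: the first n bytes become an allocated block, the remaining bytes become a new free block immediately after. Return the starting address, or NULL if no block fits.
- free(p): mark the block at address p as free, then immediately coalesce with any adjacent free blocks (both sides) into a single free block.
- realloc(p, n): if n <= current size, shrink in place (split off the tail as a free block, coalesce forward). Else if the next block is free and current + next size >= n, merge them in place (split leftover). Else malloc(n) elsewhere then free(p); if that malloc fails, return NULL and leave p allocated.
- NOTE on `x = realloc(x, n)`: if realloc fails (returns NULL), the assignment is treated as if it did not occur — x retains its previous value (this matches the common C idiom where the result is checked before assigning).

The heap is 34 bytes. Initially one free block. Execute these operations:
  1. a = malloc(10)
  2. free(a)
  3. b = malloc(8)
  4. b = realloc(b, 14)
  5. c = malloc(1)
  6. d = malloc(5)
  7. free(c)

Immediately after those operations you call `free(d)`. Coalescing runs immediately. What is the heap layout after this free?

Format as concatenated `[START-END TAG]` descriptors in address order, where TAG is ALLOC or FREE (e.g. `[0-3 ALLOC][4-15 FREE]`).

Answer: [0-13 ALLOC][14-33 FREE]

Derivation:
Op 1: a = malloc(10) -> a = 0; heap: [0-9 ALLOC][10-33 FREE]
Op 2: free(a) -> (freed a); heap: [0-33 FREE]
Op 3: b = malloc(8) -> b = 0; heap: [0-7 ALLOC][8-33 FREE]
Op 4: b = realloc(b, 14) -> b = 0; heap: [0-13 ALLOC][14-33 FREE]
Op 5: c = malloc(1) -> c = 14; heap: [0-13 ALLOC][14-14 ALLOC][15-33 FREE]
Op 6: d = malloc(5) -> d = 15; heap: [0-13 ALLOC][14-14 ALLOC][15-19 ALLOC][20-33 FREE]
Op 7: free(c) -> (freed c); heap: [0-13 ALLOC][14-14 FREE][15-19 ALLOC][20-33 FREE]
free(d): d = 15 -> block [15-19 ALLOC]; mark free, coalesce with adjacent free neighbors -> [0-13 ALLOC][14-33 FREE]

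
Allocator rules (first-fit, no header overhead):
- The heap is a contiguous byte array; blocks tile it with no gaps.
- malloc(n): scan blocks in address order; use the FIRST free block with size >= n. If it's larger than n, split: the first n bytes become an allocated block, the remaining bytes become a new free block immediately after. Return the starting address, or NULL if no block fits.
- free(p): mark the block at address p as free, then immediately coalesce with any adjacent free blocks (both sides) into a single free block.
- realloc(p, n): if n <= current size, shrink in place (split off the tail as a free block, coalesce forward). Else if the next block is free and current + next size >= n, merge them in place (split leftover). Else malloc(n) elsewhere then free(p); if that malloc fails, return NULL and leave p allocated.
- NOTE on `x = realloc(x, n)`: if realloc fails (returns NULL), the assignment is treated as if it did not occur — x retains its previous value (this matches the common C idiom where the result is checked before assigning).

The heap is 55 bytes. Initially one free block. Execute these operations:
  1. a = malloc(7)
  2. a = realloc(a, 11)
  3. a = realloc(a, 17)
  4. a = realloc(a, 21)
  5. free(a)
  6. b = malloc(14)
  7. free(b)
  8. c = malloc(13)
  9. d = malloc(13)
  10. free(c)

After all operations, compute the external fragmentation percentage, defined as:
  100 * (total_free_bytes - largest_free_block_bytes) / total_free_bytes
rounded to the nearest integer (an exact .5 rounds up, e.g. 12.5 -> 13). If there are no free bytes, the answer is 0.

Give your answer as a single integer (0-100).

Op 1: a = malloc(7) -> a = 0; heap: [0-6 ALLOC][7-54 FREE]
Op 2: a = realloc(a, 11) -> a = 0; heap: [0-10 ALLOC][11-54 FREE]
Op 3: a = realloc(a, 17) -> a = 0; heap: [0-16 ALLOC][17-54 FREE]
Op 4: a = realloc(a, 21) -> a = 0; heap: [0-20 ALLOC][21-54 FREE]
Op 5: free(a) -> (freed a); heap: [0-54 FREE]
Op 6: b = malloc(14) -> b = 0; heap: [0-13 ALLOC][14-54 FREE]
Op 7: free(b) -> (freed b); heap: [0-54 FREE]
Op 8: c = malloc(13) -> c = 0; heap: [0-12 ALLOC][13-54 FREE]
Op 9: d = malloc(13) -> d = 13; heap: [0-12 ALLOC][13-25 ALLOC][26-54 FREE]
Op 10: free(c) -> (freed c); heap: [0-12 FREE][13-25 ALLOC][26-54 FREE]
Free blocks: [13 29] total_free=42 largest=29 -> 100*(42-29)/42 = 1300/42 ≈ 30.952 -> rounds to 31

Answer: 31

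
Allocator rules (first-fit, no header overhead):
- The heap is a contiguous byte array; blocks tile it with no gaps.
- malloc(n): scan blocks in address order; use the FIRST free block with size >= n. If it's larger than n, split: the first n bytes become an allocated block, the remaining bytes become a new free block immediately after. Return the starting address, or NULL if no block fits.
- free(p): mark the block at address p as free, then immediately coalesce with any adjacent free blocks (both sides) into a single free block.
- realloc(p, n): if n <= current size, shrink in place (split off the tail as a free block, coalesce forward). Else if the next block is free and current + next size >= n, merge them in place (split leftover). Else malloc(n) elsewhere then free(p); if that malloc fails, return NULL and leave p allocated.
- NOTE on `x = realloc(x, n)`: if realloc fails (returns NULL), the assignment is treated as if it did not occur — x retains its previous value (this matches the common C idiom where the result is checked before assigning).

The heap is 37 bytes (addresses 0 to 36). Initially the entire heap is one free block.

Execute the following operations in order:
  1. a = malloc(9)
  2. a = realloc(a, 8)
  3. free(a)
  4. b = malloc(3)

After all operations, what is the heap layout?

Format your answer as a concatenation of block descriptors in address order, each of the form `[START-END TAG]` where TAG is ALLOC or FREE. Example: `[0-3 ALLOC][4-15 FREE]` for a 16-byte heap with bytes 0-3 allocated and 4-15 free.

Op 1: a = malloc(9) -> a = 0; heap: [0-8 ALLOC][9-36 FREE]
Op 2: a = realloc(a, 8) -> a = 0; heap: [0-7 ALLOC][8-36 FREE]
Op 3: free(a) -> (freed a); heap: [0-36 FREE]
Op 4: b = malloc(3) -> b = 0; heap: [0-2 ALLOC][3-36 FREE]

Answer: [0-2 ALLOC][3-36 FREE]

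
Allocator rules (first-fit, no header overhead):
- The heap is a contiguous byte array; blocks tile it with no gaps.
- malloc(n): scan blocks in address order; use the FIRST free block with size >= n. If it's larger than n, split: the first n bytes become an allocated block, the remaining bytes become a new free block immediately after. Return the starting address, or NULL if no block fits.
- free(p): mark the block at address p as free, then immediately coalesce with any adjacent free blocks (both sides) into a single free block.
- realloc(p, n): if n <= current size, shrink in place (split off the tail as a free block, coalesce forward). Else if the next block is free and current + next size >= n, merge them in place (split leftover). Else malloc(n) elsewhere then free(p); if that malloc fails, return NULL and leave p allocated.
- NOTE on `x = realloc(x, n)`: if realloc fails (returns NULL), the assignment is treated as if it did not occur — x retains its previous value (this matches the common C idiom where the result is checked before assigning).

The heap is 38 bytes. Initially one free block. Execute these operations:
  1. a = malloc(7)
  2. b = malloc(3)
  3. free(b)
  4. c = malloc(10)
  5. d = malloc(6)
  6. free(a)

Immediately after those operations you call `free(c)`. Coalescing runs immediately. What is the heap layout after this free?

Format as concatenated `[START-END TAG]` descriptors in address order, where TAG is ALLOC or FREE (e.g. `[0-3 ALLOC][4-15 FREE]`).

Op 1: a = malloc(7) -> a = 0; heap: [0-6 ALLOC][7-37 FREE]
Op 2: b = malloc(3) -> b = 7; heap: [0-6 ALLOC][7-9 ALLOC][10-37 FREE]
Op 3: free(b) -> (freed b); heap: [0-6 ALLOC][7-37 FREE]
Op 4: c = malloc(10) -> c = 7; heap: [0-6 ALLOC][7-16 ALLOC][17-37 FREE]
Op 5: d = malloc(6) -> d = 17; heap: [0-6 ALLOC][7-16 ALLOC][17-22 ALLOC][23-37 FREE]
Op 6: free(a) -> (freed a); heap: [0-6 FREE][7-16 ALLOC][17-22 ALLOC][23-37 FREE]
free(c): c = 7 -> block [7-16 ALLOC]; mark free, coalesce with adjacent free neighbors -> [0-16 FREE][17-22 ALLOC][23-37 FREE]

Answer: [0-16 FREE][17-22 ALLOC][23-37 FREE]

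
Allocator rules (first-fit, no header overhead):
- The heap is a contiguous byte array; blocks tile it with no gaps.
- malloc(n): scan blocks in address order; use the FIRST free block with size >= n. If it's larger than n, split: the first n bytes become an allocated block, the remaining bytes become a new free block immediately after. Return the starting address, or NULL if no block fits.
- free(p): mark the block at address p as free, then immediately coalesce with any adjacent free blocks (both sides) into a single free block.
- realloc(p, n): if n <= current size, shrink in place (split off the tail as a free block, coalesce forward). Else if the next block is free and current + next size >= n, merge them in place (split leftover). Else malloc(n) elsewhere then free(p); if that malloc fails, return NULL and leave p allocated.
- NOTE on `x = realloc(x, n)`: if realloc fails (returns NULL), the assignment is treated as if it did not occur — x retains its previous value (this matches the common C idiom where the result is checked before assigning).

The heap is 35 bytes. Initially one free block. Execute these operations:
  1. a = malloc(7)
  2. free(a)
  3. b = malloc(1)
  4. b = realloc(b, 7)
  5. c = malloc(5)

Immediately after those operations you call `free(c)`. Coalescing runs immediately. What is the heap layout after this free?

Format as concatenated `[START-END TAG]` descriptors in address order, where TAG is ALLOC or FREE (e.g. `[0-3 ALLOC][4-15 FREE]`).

Answer: [0-6 ALLOC][7-34 FREE]

Derivation:
Op 1: a = malloc(7) -> a = 0; heap: [0-6 ALLOC][7-34 FREE]
Op 2: free(a) -> (freed a); heap: [0-34 FREE]
Op 3: b = malloc(1) -> b = 0; heap: [0-0 ALLOC][1-34 FREE]
Op 4: b = realloc(b, 7) -> b = 0; heap: [0-6 ALLOC][7-34 FREE]
Op 5: c = malloc(5) -> c = 7; heap: [0-6 ALLOC][7-11 ALLOC][12-34 FREE]
free(c): c = 7 -> block [7-11 ALLOC]; mark free, coalesce with adjacent free neighbors -> [0-6 ALLOC][7-34 FREE]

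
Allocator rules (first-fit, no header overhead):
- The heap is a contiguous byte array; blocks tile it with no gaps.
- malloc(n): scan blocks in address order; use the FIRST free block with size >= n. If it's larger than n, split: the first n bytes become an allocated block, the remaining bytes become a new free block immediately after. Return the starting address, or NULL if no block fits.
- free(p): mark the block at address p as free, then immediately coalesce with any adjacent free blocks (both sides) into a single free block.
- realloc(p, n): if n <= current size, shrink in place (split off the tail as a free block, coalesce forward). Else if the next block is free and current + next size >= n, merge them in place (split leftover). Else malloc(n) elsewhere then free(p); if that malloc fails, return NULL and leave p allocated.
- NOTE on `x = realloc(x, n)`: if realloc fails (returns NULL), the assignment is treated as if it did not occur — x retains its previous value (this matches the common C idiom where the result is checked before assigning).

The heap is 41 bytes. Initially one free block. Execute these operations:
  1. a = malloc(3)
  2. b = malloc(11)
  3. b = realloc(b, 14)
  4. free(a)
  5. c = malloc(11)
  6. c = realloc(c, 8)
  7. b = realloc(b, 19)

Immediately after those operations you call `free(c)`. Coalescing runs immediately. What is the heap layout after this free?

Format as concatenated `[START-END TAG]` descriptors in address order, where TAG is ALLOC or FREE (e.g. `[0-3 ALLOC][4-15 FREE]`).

Answer: [0-2 FREE][3-16 ALLOC][17-40 FREE]

Derivation:
Op 1: a = malloc(3) -> a = 0; heap: [0-2 ALLOC][3-40 FREE]
Op 2: b = malloc(11) -> b = 3; heap: [0-2 ALLOC][3-13 ALLOC][14-40 FREE]
Op 3: b = realloc(b, 14) -> b = 3; heap: [0-2 ALLOC][3-16 ALLOC][17-40 FREE]
Op 4: free(a) -> (freed a); heap: [0-2 FREE][3-16 ALLOC][17-40 FREE]
Op 5: c = malloc(11) -> c = 17; heap: [0-2 FREE][3-16 ALLOC][17-27 ALLOC][28-40 FREE]
Op 6: c = realloc(c, 8) -> c = 17; heap: [0-2 FREE][3-16 ALLOC][17-24 ALLOC][25-40 FREE]
Op 7: b = realloc(b, 19) -> NULL (b unchanged); heap: [0-2 FREE][3-16 ALLOC][17-24 ALLOC][25-40 FREE]
free(c): c = 17 -> block [17-24 ALLOC]; mark free, coalesce with adjacent free neighbors -> [0-2 FREE][3-16 ALLOC][17-40 FREE]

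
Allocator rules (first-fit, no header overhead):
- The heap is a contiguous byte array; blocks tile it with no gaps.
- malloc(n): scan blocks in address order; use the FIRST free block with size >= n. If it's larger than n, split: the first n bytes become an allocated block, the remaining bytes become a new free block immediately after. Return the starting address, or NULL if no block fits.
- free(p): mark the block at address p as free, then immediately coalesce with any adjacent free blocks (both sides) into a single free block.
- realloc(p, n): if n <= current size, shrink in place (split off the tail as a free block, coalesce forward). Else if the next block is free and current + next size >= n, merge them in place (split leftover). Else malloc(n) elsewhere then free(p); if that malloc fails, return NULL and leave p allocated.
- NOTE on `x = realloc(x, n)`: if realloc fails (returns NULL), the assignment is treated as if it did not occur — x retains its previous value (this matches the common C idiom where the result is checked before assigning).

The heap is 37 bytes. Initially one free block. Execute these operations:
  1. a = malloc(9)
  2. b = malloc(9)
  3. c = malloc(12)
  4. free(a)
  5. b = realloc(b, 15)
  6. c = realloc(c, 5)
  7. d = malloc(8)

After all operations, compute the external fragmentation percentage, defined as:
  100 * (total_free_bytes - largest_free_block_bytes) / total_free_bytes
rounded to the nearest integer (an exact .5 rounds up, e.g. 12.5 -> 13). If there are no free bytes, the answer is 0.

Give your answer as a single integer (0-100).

Op 1: a = malloc(9) -> a = 0; heap: [0-8 ALLOC][9-36 FREE]
Op 2: b = malloc(9) -> b = 9; heap: [0-8 ALLOC][9-17 ALLOC][18-36 FREE]
Op 3: c = malloc(12) -> c = 18; heap: [0-8 ALLOC][9-17 ALLOC][18-29 ALLOC][30-36 FREE]
Op 4: free(a) -> (freed a); heap: [0-8 FREE][9-17 ALLOC][18-29 ALLOC][30-36 FREE]
Op 5: b = realloc(b, 15) -> NULL (b unchanged); heap: [0-8 FREE][9-17 ALLOC][18-29 ALLOC][30-36 FREE]
Op 6: c = realloc(c, 5) -> c = 18; heap: [0-8 FREE][9-17 ALLOC][18-22 ALLOC][23-36 FREE]
Op 7: d = malloc(8) -> d = 0; heap: [0-7 ALLOC][8-8 FREE][9-17 ALLOC][18-22 ALLOC][23-36 FREE]
Free blocks: [1 14] total_free=15 largest=14 -> 100*(15-14)/15 = 100/15 ≈ 6.667 -> rounds to 7

Answer: 7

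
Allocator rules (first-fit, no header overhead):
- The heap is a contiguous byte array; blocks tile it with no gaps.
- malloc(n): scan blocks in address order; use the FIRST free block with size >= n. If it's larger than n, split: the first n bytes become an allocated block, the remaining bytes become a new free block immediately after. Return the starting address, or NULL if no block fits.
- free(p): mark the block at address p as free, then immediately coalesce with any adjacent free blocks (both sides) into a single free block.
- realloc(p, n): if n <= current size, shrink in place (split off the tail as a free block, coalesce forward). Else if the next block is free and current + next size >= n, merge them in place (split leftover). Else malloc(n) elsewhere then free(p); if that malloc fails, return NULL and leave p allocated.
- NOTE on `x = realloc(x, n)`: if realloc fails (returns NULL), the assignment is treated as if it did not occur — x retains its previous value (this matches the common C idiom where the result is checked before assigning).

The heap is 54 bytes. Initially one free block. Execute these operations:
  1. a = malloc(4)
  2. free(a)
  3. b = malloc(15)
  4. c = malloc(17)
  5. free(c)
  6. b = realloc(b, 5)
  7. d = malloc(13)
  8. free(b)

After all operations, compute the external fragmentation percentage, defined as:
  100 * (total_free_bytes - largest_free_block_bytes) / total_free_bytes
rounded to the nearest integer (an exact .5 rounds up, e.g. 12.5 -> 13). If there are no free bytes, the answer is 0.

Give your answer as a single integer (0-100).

Answer: 12

Derivation:
Op 1: a = malloc(4) -> a = 0; heap: [0-3 ALLOC][4-53 FREE]
Op 2: free(a) -> (freed a); heap: [0-53 FREE]
Op 3: b = malloc(15) -> b = 0; heap: [0-14 ALLOC][15-53 FREE]
Op 4: c = malloc(17) -> c = 15; heap: [0-14 ALLOC][15-31 ALLOC][32-53 FREE]
Op 5: free(c) -> (freed c); heap: [0-14 ALLOC][15-53 FREE]
Op 6: b = realloc(b, 5) -> b = 0; heap: [0-4 ALLOC][5-53 FREE]
Op 7: d = malloc(13) -> d = 5; heap: [0-4 ALLOC][5-17 ALLOC][18-53 FREE]
Op 8: free(b) -> (freed b); heap: [0-4 FREE][5-17 ALLOC][18-53 FREE]
Free blocks: [5 36] total_free=41 largest=36 -> 100*(41-36)/41 = 500/41 ≈ 12.195 -> rounds to 12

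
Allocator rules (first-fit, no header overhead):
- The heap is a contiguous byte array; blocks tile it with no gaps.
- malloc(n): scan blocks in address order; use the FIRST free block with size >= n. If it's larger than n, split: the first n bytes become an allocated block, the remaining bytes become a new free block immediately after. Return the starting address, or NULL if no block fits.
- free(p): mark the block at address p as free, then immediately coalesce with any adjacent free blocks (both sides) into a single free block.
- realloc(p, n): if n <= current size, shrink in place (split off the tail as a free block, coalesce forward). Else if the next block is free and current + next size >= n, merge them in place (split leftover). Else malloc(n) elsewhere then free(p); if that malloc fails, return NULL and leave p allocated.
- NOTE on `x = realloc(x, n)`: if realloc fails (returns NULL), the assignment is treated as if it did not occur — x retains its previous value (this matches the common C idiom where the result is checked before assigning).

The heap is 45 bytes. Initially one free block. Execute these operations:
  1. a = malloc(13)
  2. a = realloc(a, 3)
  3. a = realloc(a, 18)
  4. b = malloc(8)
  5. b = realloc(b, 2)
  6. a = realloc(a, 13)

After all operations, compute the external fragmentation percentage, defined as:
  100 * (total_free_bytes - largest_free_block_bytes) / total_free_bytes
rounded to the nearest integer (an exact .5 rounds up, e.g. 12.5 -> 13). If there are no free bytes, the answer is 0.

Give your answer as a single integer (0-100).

Op 1: a = malloc(13) -> a = 0; heap: [0-12 ALLOC][13-44 FREE]
Op 2: a = realloc(a, 3) -> a = 0; heap: [0-2 ALLOC][3-44 FREE]
Op 3: a = realloc(a, 18) -> a = 0; heap: [0-17 ALLOC][18-44 FREE]
Op 4: b = malloc(8) -> b = 18; heap: [0-17 ALLOC][18-25 ALLOC][26-44 FREE]
Op 5: b = realloc(b, 2) -> b = 18; heap: [0-17 ALLOC][18-19 ALLOC][20-44 FREE]
Op 6: a = realloc(a, 13) -> a = 0; heap: [0-12 ALLOC][13-17 FREE][18-19 ALLOC][20-44 FREE]
Free blocks: [5 25] total_free=30 largest=25 -> 100*(30-25)/30 = 500/30 ≈ 16.667 -> rounds to 17

Answer: 17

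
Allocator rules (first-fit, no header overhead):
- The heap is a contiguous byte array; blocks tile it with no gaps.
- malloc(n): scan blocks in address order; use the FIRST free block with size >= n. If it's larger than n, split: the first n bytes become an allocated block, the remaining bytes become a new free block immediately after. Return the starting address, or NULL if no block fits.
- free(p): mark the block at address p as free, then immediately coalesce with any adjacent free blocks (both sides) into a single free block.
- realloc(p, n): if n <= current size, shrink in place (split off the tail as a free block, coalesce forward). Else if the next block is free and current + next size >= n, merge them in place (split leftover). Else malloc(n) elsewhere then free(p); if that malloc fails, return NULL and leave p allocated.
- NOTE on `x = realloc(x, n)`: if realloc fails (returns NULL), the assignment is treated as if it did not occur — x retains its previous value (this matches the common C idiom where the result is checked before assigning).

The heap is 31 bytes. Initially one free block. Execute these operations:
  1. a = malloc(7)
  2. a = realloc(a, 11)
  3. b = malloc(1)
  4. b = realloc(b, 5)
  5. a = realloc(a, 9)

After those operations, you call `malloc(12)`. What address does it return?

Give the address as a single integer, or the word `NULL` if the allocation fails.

Op 1: a = malloc(7) -> a = 0; heap: [0-6 ALLOC][7-30 FREE]
Op 2: a = realloc(a, 11) -> a = 0; heap: [0-10 ALLOC][11-30 FREE]
Op 3: b = malloc(1) -> b = 11; heap: [0-10 ALLOC][11-11 ALLOC][12-30 FREE]
Op 4: b = realloc(b, 5) -> b = 11; heap: [0-10 ALLOC][11-15 ALLOC][16-30 FREE]
Op 5: a = realloc(a, 9) -> a = 0; heap: [0-8 ALLOC][9-10 FREE][11-15 ALLOC][16-30 FREE]
malloc(12): first-fit scan over [0-8 ALLOC][9-10 FREE][11-15 ALLOC][16-30 FREE] -> 16

Answer: 16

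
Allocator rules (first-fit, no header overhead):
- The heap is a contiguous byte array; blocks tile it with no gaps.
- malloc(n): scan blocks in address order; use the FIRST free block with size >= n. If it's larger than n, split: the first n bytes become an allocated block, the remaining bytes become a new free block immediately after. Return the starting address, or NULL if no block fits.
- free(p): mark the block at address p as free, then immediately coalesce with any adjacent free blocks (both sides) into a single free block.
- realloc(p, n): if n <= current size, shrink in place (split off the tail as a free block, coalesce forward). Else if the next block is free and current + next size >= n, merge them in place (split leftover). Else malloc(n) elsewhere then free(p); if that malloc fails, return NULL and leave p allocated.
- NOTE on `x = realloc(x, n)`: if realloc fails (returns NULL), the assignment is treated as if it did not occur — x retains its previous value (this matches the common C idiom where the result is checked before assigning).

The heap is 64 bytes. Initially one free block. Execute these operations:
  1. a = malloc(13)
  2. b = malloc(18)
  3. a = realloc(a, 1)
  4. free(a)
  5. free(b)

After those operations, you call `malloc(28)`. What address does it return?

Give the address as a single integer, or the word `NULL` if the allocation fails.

Answer: 0

Derivation:
Op 1: a = malloc(13) -> a = 0; heap: [0-12 ALLOC][13-63 FREE]
Op 2: b = malloc(18) -> b = 13; heap: [0-12 ALLOC][13-30 ALLOC][31-63 FREE]
Op 3: a = realloc(a, 1) -> a = 0; heap: [0-0 ALLOC][1-12 FREE][13-30 ALLOC][31-63 FREE]
Op 4: free(a) -> (freed a); heap: [0-12 FREE][13-30 ALLOC][31-63 FREE]
Op 5: free(b) -> (freed b); heap: [0-63 FREE]
malloc(28): first-fit scan over [0-63 FREE] -> 0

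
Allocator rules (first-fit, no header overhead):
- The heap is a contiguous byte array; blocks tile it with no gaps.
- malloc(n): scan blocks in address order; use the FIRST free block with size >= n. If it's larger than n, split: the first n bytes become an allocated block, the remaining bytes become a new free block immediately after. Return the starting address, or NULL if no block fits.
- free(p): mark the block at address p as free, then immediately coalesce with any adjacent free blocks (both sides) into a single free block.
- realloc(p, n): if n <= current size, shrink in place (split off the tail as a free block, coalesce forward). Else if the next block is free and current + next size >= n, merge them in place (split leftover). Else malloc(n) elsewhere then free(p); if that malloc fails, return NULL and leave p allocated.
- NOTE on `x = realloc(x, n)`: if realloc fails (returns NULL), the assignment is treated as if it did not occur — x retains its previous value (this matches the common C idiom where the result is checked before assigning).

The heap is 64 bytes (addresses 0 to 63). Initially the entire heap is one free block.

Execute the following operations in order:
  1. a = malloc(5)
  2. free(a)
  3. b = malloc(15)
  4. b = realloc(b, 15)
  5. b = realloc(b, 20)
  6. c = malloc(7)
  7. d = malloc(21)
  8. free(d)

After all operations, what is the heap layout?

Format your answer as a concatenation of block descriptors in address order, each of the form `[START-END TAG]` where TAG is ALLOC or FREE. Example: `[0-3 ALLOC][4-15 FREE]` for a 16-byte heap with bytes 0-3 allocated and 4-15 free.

Answer: [0-19 ALLOC][20-26 ALLOC][27-63 FREE]

Derivation:
Op 1: a = malloc(5) -> a = 0; heap: [0-4 ALLOC][5-63 FREE]
Op 2: free(a) -> (freed a); heap: [0-63 FREE]
Op 3: b = malloc(15) -> b = 0; heap: [0-14 ALLOC][15-63 FREE]
Op 4: b = realloc(b, 15) -> b = 0; heap: [0-14 ALLOC][15-63 FREE]
Op 5: b = realloc(b, 20) -> b = 0; heap: [0-19 ALLOC][20-63 FREE]
Op 6: c = malloc(7) -> c = 20; heap: [0-19 ALLOC][20-26 ALLOC][27-63 FREE]
Op 7: d = malloc(21) -> d = 27; heap: [0-19 ALLOC][20-26 ALLOC][27-47 ALLOC][48-63 FREE]
Op 8: free(d) -> (freed d); heap: [0-19 ALLOC][20-26 ALLOC][27-63 FREE]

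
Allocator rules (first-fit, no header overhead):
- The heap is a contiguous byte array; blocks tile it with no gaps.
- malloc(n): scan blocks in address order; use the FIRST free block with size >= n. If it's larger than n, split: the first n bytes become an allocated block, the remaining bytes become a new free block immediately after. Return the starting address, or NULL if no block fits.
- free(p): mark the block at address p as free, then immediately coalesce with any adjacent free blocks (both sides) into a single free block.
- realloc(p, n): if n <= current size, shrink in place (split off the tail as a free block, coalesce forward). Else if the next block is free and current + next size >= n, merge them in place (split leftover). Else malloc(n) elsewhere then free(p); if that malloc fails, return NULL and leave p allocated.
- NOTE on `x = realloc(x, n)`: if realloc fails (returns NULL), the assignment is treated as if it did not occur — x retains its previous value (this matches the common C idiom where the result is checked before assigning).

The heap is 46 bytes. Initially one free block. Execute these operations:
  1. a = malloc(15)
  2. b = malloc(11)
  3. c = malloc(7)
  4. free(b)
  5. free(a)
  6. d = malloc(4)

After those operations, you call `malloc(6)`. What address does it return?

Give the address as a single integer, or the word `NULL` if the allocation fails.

Op 1: a = malloc(15) -> a = 0; heap: [0-14 ALLOC][15-45 FREE]
Op 2: b = malloc(11) -> b = 15; heap: [0-14 ALLOC][15-25 ALLOC][26-45 FREE]
Op 3: c = malloc(7) -> c = 26; heap: [0-14 ALLOC][15-25 ALLOC][26-32 ALLOC][33-45 FREE]
Op 4: free(b) -> (freed b); heap: [0-14 ALLOC][15-25 FREE][26-32 ALLOC][33-45 FREE]
Op 5: free(a) -> (freed a); heap: [0-25 FREE][26-32 ALLOC][33-45 FREE]
Op 6: d = malloc(4) -> d = 0; heap: [0-3 ALLOC][4-25 FREE][26-32 ALLOC][33-45 FREE]
malloc(6): first-fit scan over [0-3 ALLOC][4-25 FREE][26-32 ALLOC][33-45 FREE] -> 4

Answer: 4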